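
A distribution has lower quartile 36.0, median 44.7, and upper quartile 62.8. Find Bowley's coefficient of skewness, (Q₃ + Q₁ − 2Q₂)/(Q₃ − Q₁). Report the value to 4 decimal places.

numerator: Q₃ + Q₁ − 2Q₂ = 62.8 + 36.0 − 2×44.7 = 9.4000
denominator: Q₃ − Q₁ = 62.8 − 36.0 = 26.8000
Bowley skewness = 9.4000 / 26.8000 ≈ 0.3507

0.3507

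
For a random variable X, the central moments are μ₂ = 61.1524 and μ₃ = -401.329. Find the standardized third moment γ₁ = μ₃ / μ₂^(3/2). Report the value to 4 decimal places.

σ = √μ₂ = √61.1524 = 7.82000
σ³ = μ₂^(3/2) = 478.21177
γ₁ = μ₃/σ³ = -401.329 / 478.21177 ≈ -0.8392

-0.8392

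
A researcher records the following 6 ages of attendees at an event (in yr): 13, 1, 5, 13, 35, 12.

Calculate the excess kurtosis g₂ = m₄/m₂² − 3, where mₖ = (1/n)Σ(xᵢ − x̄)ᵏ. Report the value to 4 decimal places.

x̄ = 13.1667
Σ(xᵢ − x̄)² = 692.8333 ⇒ m₂ = 115.47222
Σ(xᵢ − x̄)⁴ = 253599.8194 ⇒ m₄ = 42266.63657
m₂² = 13333.83410
g₂ = m₄/m₂² − 3 = 3.16988 − 3 ≈ 0.1699

0.1699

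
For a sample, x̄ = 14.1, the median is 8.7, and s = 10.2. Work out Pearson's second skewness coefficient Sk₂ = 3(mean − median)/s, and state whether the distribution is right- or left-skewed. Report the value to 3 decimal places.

1.588, right-skewed

Sk₂ = 3(14.1 − 8.7) / 10.2 = 3 × 5.4000 / 10.2
    = 16.2000 / 10.2 ≈ 1.588
Sk₂ > 0 ⇒ mean > median ⇒ right-skewed (positive skew).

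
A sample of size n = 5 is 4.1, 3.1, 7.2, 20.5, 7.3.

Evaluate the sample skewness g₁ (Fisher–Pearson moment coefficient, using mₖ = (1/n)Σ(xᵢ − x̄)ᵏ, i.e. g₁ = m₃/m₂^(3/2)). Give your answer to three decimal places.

1.239

x̄ = (4.1 + 3.1 + 7.2 + 20.5 + 7.3) / 5 = 8.4400
deviations (xᵢ − x̄): -4.3400, -5.3400, -1.2400, 12.0600, -1.1400
Σ(xᵢ − x̄)² = 195.6320 ⇒ m₂ = 195.6320/5 = 39.12640
Σ(xᵢ − x̄)³ = 1516.6418 ⇒ m₃ = 1516.6418/5 = 303.32837
m₂^(3/2) = 39.12640^(1.5) = 244.73993
g₁ = m₃ / m₂^(3/2) = 303.32837 / 244.73993 ≈ 1.239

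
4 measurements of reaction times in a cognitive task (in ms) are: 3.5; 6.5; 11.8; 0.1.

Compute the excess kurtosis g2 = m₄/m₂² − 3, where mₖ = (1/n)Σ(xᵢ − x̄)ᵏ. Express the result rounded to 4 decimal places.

x̄ = 5.4750
Σ(xᵢ − x̄)² = 73.8475 ⇒ m₂ = 18.46188
Σ(xᵢ − x̄)⁴ = 2451.4369 ⇒ m₄ = 612.85923
m₂² = 340.84083
g2 = m₄/m₂² − 3 = 1.79808 − 3 ≈ -1.2019

-1.2019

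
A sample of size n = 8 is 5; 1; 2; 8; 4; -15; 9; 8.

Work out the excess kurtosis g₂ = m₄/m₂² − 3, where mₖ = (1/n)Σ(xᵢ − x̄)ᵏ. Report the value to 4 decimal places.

1.6527

x̄ = 2.7500
Σ(xᵢ − x̄)² = 419.5000 ⇒ m₂ = 52.43750
Σ(xᵢ − x̄)⁴ = 102347.4063 ⇒ m₄ = 12793.42578
m₂² = 2749.69141
g₂ = m₄/m₂² − 3 = 4.65268 − 3 ≈ 1.6527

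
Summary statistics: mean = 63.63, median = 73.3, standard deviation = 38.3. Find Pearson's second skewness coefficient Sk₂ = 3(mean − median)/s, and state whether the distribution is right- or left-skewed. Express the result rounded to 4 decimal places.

Sk₂ = 3(63.63 − 73.3) / 38.3 = 3 × -9.6700 / 38.3
    = -29.0100 / 38.3 ≈ -0.7574
Sk₂ < 0 ⇒ mean < median ⇒ left-skewed (negative skew).

-0.7574, left-skewed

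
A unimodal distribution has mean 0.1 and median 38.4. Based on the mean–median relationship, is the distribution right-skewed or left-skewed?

mean − median = 0.1 − 38.4 = -38.3
mean < median ⇒ the longer tail is on the left ⇒ left-skewed (negatively skewed).

left-skewed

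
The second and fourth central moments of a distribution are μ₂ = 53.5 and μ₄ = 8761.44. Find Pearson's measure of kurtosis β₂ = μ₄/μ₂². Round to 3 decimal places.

μ₂² = 53.5² = 2862.25000
μ₄/μ₂² = 8761.44 / 2862.25000 = 3.06103
β₂ ≈ 3.061

3.061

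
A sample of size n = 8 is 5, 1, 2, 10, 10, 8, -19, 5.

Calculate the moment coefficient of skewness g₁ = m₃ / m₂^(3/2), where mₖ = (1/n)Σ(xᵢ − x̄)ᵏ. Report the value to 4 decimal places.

x̄ = (5 + 1 + 2 + 10 + 10 + 8 - 19 + 5) / 8 = 2.7500
deviations (xᵢ − x̄): 2.2500, -1.7500, -0.7500, 7.2500, 7.2500, 5.2500, -21.7500, 2.2500
Σ(xᵢ − x̄)² = 619.5000 ⇒ m₂ = 619.5000/8 = 77.43750
Σ(xᵢ − x̄)³ = -9365.2500 ⇒ m₃ = -9365.2500/8 = -1170.65625
m₂^(3/2) = 77.43750^(1.5) = 681.43900
g₁ = m₃ / m₂^(3/2) = -1170.65625 / 681.43900 ≈ -1.7179

-1.7179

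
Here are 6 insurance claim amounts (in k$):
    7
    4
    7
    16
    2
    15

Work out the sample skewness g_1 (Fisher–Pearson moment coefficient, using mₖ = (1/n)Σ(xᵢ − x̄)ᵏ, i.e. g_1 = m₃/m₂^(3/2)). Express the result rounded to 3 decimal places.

x̄ = (7 + 4 + 7 + 16 + 2 + 15) / 6 = 8.5000
deviations (xᵢ − x̄): -1.5000, -4.5000, -1.5000, 7.5000, -6.5000, 6.5000
Σ(xᵢ − x̄)² = 165.5000 ⇒ m₂ = 165.5000/6 = 27.58333
Σ(xᵢ − x̄)³ = 324.0000 ⇒ m₃ = 324.0000/6 = 54.00000
m₂^(3/2) = 27.58333^(1.5) = 144.86722
g_1 = m₃ / m₂^(3/2) = 54.00000 / 144.86722 ≈ 0.373

0.373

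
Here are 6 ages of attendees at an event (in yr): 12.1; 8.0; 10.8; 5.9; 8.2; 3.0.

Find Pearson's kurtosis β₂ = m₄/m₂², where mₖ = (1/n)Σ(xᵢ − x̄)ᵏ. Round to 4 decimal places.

2.0264

x̄ = 8.0000
Σ(xᵢ − x̄)² = 54.1000 ⇒ m₂ = 9.01667
Σ(xᵢ − x̄)⁴ = 988.4914 ⇒ m₄ = 164.74857
m₂² = 81.30028
β₂ = m₄/m₂² = 164.74857 / 81.30028 ≈ 2.0264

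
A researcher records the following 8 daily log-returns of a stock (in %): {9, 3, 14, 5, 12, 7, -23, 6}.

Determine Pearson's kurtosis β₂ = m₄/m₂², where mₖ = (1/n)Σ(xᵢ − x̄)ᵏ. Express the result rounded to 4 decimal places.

x̄ = 4.1250
Σ(xᵢ − x̄)² = 932.8750 ⇒ m₂ = 116.60938
Σ(xᵢ − x̄)⁴ = 555353.9629 ⇒ m₄ = 69419.24536
m₂² = 13597.74634
β₂ = m₄/m₂² = 69419.24536 / 13597.74634 ≈ 5.1052

5.1052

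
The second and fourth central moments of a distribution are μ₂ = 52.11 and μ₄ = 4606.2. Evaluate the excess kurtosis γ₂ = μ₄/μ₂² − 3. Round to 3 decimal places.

μ₂² = 52.11² = 2715.45210
μ₄/μ₂² = 4606.2 / 2715.45210 = 1.69629
γ₂ = 1.69629 − 3 ≈ -1.304

-1.304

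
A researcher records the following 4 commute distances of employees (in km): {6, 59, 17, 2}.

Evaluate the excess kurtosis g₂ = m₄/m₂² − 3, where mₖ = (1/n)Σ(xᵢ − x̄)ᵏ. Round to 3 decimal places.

-0.834

x̄ = 21.0000
Σ(xᵢ − x̄)² = 2046.0000 ⇒ m₂ = 511.50000
Σ(xᵢ − x̄)⁴ = 2266338.0000 ⇒ m₄ = 566584.50000
m₂² = 261632.25000
g₂ = m₄/m₂² − 3 = 2.16558 − 3 ≈ -0.834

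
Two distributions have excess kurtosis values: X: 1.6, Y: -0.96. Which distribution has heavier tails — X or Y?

X

Higher excess kurtosis ⇒ heavier tails relative to the normal distribution.
1.6 vs -0.96: the larger is 1.6, so X has heavier tails. (X is leptokurtic — heavier-than-normal tails; the other is platykurtic.)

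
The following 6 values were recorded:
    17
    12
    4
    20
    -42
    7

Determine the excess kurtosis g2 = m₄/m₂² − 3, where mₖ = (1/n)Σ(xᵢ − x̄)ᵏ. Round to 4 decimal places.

x̄ = 3.0000
Σ(xᵢ − x̄)² = 2608.0000 ⇒ m₂ = 434.66667
Σ(xᵢ − x̄)⁴ = 4229380.0000 ⇒ m₄ = 704896.66667
m₂² = 188935.11111
g2 = m₄/m₂² − 3 = 3.73089 − 3 ≈ 0.7309

0.7309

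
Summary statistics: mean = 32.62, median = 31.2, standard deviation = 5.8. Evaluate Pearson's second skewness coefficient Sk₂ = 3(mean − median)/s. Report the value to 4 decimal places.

0.7345

Sk₂ = 3(32.62 − 31.2) / 5.8 = 3 × 1.4200 / 5.8
    = 4.2600 / 5.8 ≈ 0.7345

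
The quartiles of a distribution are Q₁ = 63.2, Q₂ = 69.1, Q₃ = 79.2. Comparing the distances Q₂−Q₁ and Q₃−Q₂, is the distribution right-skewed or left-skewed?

right-skewed

Q₂ − Q₁ = 5.9;  Q₃ − Q₂ = 10.1
Q₃ − Q₂ > Q₂ − Q₁ ⇒ the upper half is more spread out ⇒ right-skewed.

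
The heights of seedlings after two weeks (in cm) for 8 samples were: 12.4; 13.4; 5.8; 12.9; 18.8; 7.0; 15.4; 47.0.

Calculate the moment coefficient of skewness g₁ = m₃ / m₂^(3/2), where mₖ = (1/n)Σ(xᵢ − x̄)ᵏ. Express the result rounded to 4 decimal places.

x̄ = (12.4 + 13.4 + 5.8 + 12.9 + 18.8 + 7.0 + 15.4 + 47.0) / 8 = 16.5875
deviations (xᵢ − x̄): -4.1875, -3.1875, -10.7875, -3.6875, 2.2125, -9.5875, -1.1875, 30.4125
Σ(xᵢ − x̄)² = 1180.8088 ⇒ m₂ = 1180.8088/8 = 147.60109
Σ(xᵢ − x̄)³ = 25845.7073 ⇒ m₃ = 25845.7073/8 = 3230.71342
m₂^(3/2) = 147.60109^(1.5) = 1793.22326
g₁ = m₃ / m₂^(3/2) = 3230.71342 / 1793.22326 ≈ 1.8016

1.8016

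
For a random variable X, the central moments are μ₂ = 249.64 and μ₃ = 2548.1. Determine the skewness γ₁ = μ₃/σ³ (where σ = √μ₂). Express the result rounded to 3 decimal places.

σ = √μ₂ = √249.64 = 15.80000
σ³ = μ₂^(3/2) = 3944.31200
γ₁ = μ₃/σ³ = 2548.1 / 3944.31200 ≈ 0.646

0.646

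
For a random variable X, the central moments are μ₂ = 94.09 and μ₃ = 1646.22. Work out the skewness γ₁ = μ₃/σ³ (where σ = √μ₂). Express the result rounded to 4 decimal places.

σ = √μ₂ = √94.09 = 9.70000
σ³ = μ₂^(3/2) = 912.67300
γ₁ = μ₃/σ³ = 1646.22 / 912.67300 ≈ 1.8037

1.8037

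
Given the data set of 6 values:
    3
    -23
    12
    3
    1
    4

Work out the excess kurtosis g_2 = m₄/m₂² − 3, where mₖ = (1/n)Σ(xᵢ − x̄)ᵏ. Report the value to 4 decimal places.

0.6028

x̄ = 0.0000
Σ(xᵢ − x̄)² = 708.0000 ⇒ m₂ = 118.00000
Σ(xᵢ − x̄)⁴ = 300996.0000 ⇒ m₄ = 50166.00000
m₂² = 13924.00000
g_2 = m₄/m₂² − 3 = 3.60284 − 3 ≈ 0.6028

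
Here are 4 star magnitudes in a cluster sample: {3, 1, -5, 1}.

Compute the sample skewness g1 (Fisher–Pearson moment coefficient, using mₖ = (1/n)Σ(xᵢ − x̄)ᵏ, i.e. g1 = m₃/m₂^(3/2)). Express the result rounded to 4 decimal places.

x̄ = (3 + 1 - 5 + 1) / 4 = 0.0000
deviations (xᵢ − x̄): 3.0000, 1.0000, -5.0000, 1.0000
Σ(xᵢ − x̄)² = 36.0000 ⇒ m₂ = 36.0000/4 = 9.00000
Σ(xᵢ − x̄)³ = -96.0000 ⇒ m₃ = -96.0000/4 = -24.00000
m₂^(3/2) = 9.00000^(1.5) = 27.00000
g1 = m₃ / m₂^(3/2) = -24.00000 / 27.00000 ≈ -0.8889

-0.8889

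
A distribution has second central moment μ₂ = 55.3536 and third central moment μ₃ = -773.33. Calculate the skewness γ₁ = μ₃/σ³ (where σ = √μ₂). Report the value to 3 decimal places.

-1.878

σ = √μ₂ = √55.3536 = 7.44000
σ³ = μ₂^(3/2) = 411.83078
γ₁ = μ₃/σ³ = -773.33 / 411.83078 ≈ -1.878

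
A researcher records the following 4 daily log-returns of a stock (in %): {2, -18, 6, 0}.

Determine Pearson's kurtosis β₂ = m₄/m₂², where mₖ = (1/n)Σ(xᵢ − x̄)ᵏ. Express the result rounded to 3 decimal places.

2.206

x̄ = -2.5000
Σ(xᵢ − x̄)² = 339.0000 ⇒ m₂ = 84.75000
Σ(xᵢ − x̄)⁴ = 63389.2500 ⇒ m₄ = 15847.31250
m₂² = 7182.56250
β₂ = m₄/m₂² = 15847.31250 / 7182.56250 ≈ 2.206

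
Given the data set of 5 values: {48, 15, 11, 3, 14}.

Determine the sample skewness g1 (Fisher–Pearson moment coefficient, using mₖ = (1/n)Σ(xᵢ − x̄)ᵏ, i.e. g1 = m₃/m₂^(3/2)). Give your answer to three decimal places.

1.211

x̄ = (48 + 15 + 11 + 3 + 14) / 5 = 18.2000
deviations (xᵢ − x̄): 29.8000, -3.2000, -7.2000, -15.2000, -4.2000
Σ(xᵢ − x̄)² = 1198.8000 ⇒ m₂ = 1198.8000/5 = 239.76000
Σ(xᵢ − x̄)³ = 22471.6800 ⇒ m₃ = 22471.6800/5 = 4494.33600
m₂^(3/2) = 239.76000^(1.5) = 3712.48831
g1 = m₃ / m₂^(3/2) = 4494.33600 / 3712.48831 ≈ 1.211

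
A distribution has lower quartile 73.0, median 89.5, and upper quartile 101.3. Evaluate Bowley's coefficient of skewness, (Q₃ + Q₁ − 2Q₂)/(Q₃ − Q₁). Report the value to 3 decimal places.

-0.166

numerator: Q₃ + Q₁ − 2Q₂ = 101.3 + 73.0 − 2×89.5 = -4.7000
denominator: Q₃ − Q₁ = 101.3 − 73.0 = 28.3000
Bowley skewness = -4.7000 / 28.3000 ≈ -0.166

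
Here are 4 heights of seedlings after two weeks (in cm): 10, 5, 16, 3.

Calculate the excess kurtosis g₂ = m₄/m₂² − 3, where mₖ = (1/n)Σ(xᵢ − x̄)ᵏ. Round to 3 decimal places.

x̄ = 8.5000
Σ(xᵢ − x̄)² = 101.0000 ⇒ m₂ = 25.25000
Σ(xᵢ − x̄)⁴ = 4234.2500 ⇒ m₄ = 1058.56250
m₂² = 637.56250
g₂ = m₄/m₂² − 3 = 1.66033 − 3 ≈ -1.340

-1.340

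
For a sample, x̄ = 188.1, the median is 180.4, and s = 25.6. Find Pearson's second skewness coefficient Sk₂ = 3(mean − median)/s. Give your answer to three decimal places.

Sk₂ = 3(188.1 − 180.4) / 25.6 = 3 × 7.7000 / 25.6
    = 23.1000 / 25.6 ≈ 0.902

0.902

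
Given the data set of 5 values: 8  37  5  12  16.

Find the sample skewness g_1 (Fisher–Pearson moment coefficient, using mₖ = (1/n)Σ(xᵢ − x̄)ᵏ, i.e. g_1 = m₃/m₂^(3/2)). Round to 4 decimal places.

x̄ = (8 + 37 + 5 + 12 + 16) / 5 = 15.6000
deviations (xᵢ − x̄): -7.6000, 21.4000, -10.6000, -3.6000, 0.4000
Σ(xᵢ − x̄)² = 641.2000 ⇒ m₂ = 641.2000/5 = 128.24000
Σ(xᵢ − x̄)³ = 8123.7600 ⇒ m₃ = 8123.7600/5 = 1624.75200
m₂^(3/2) = 128.24000^(1.5) = 1452.22953
g_1 = m₃ / m₂^(3/2) = 1624.75200 / 1452.22953 ≈ 1.1188

1.1188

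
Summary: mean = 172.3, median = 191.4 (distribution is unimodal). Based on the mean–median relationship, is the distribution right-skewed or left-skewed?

left-skewed

mean − median = 172.3 − 191.4 = -19.1
mean < median ⇒ the longer tail is on the left ⇒ left-skewed (negatively skewed).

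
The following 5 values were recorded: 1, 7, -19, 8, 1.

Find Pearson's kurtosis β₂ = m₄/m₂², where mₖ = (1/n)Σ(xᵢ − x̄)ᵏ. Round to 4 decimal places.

x̄ = -0.4000
Σ(xᵢ − x̄)² = 475.2000 ⇒ m₂ = 95.04000
Σ(xᵢ − x̄)⁴ = 127673.3760 ⇒ m₄ = 25534.67520
m₂² = 9032.60160
β₂ = m₄/m₂² = 25534.67520 / 9032.60160 ≈ 2.8269

2.8269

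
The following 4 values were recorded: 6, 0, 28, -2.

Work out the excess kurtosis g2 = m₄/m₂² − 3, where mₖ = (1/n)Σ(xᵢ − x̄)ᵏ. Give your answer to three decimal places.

-0.841

x̄ = 8.0000
Σ(xᵢ − x̄)² = 568.0000 ⇒ m₂ = 142.00000
Σ(xᵢ − x̄)⁴ = 174112.0000 ⇒ m₄ = 43528.00000
m₂² = 20164.00000
g2 = m₄/m₂² − 3 = 2.15870 − 3 ≈ -0.841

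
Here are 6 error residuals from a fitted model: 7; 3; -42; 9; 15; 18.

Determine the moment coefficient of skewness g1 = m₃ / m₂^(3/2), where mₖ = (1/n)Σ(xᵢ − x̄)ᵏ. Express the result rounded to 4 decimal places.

-1.5487

x̄ = (7 + 3 - 42 + 9 + 15 + 18) / 6 = 1.6667
deviations (xᵢ − x̄): 5.3333, 1.3333, -43.6667, 7.3333, 13.3333, 16.3333
Σ(xᵢ − x̄)² = 2435.3333 ⇒ m₂ = 2435.3333/6 = 405.88889
Σ(xᵢ − x̄)³ = -75986.4444 ⇒ m₃ = -75986.4444/6 = -12664.40741
m₂^(3/2) = 405.88889^(1.5) = 8177.31531
g1 = m₃ / m₂^(3/2) = -12664.40741 / 8177.31531 ≈ -1.5487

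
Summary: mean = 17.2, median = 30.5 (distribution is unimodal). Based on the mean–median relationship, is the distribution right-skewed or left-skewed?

left-skewed

mean − median = 17.2 − 30.5 = -13.3
mean < median ⇒ the longer tail is on the left ⇒ left-skewed (negatively skewed).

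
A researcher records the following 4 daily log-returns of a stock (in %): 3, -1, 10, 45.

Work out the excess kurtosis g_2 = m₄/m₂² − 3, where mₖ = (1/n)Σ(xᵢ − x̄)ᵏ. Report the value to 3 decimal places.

x̄ = 14.2500
Σ(xᵢ − x̄)² = 1322.7500 ⇒ m₂ = 330.68750
Σ(xᵢ − x̄)⁴ = 964518.0781 ⇒ m₄ = 241129.51953
m₂² = 109354.22266
g_2 = m₄/m₂² − 3 = 2.20503 − 3 ≈ -0.795

-0.795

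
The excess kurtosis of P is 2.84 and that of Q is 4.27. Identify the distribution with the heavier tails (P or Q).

Higher excess kurtosis ⇒ heavier tails relative to the normal distribution.
2.84 vs 4.27: the larger is 4.27, so Q has heavier tails.

Q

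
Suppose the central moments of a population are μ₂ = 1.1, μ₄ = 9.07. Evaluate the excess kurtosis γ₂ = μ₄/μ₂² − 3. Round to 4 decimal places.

μ₂² = 1.1² = 1.21000
μ₄/μ₂² = 9.07 / 1.21000 = 7.49587
γ₂ = 7.49587 − 3 ≈ 4.4959

4.4959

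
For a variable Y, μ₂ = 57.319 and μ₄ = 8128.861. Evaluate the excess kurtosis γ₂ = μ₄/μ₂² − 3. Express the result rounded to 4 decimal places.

μ₂² = 57.319² = 3285.46776
μ₄/μ₂² = 8128.861 / 3285.46776 = 2.47419
γ₂ = 2.47419 − 3 ≈ -0.5258

-0.5258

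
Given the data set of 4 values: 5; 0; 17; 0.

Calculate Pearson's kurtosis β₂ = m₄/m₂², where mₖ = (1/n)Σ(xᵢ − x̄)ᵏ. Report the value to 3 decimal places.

2.075

x̄ = 5.5000
Σ(xᵢ − x̄)² = 193.0000 ⇒ m₂ = 48.25000
Σ(xᵢ − x̄)⁴ = 19320.2500 ⇒ m₄ = 4830.06250
m₂² = 2328.06250
β₂ = m₄/m₂² = 4830.06250 / 2328.06250 ≈ 2.075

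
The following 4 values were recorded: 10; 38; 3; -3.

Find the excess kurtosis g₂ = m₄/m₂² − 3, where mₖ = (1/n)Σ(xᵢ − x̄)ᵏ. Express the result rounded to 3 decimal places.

x̄ = 12.0000
Σ(xᵢ − x̄)² = 986.0000 ⇒ m₂ = 246.50000
Σ(xᵢ − x̄)⁴ = 514178.0000 ⇒ m₄ = 128544.50000
m₂² = 60762.25000
g₂ = m₄/m₂² − 3 = 2.11553 − 3 ≈ -0.884

-0.884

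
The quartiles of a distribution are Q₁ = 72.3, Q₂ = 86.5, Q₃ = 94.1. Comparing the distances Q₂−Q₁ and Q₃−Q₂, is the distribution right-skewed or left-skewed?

Q₂ − Q₁ = 14.2;  Q₃ − Q₂ = 7.6
Q₂ − Q₁ > Q₃ − Q₂ ⇒ the lower half is more spread out ⇒ left-skewed.

left-skewed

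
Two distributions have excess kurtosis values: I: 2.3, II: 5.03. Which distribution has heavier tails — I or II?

II

Higher excess kurtosis ⇒ heavier tails relative to the normal distribution.
2.3 vs 5.03: the larger is 5.03, so II has heavier tails.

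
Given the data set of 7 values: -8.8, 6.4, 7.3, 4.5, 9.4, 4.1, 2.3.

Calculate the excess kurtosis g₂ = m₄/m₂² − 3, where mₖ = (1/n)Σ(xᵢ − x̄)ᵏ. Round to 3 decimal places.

0.910

x̄ = 3.6000
Σ(xᵢ − x̄)² = 211.6800 ⇒ m₂ = 30.24000
Σ(xᵢ − x̄)⁴ = 25026.2436 ⇒ m₄ = 3575.17766
m₂² = 914.45760
g₂ = m₄/m₂² − 3 = 3.90962 − 3 ≈ 0.910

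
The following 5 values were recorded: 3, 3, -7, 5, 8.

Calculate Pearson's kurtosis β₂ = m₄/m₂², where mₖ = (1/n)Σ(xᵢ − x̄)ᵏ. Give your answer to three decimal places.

x̄ = 2.4000
Σ(xᵢ − x̄)² = 127.2000 ⇒ m₂ = 25.44000
Σ(xᵢ − x̄)⁴ = 8836.8960 ⇒ m₄ = 1767.37920
m₂² = 647.19360
β₂ = m₄/m₂² = 1767.37920 / 647.19360 ≈ 2.731

2.731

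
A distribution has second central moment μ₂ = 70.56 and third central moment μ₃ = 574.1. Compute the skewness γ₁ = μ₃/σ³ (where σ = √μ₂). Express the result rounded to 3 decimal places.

0.969

σ = √μ₂ = √70.56 = 8.40000
σ³ = μ₂^(3/2) = 592.70400
γ₁ = μ₃/σ³ = 574.1 / 592.70400 ≈ 0.969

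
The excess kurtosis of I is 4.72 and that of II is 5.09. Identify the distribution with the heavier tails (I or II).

Higher excess kurtosis ⇒ heavier tails relative to the normal distribution.
4.72 vs 5.09: the larger is 5.09, so II has heavier tails.

II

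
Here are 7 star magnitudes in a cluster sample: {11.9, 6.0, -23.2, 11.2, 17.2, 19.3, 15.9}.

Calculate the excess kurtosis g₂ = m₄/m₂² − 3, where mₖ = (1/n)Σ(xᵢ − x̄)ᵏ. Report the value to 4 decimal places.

1.3465

x̄ = 8.3286
Σ(xᵢ − x̄)² = 1276.8743 ⇒ m₂ = 182.41061
Σ(xᵢ − x̄)⁴ = 1012366.9523 ⇒ m₄ = 144623.85033
m₂² = 33273.63146
g₂ = m₄/m₂² − 3 = 4.34650 − 3 ≈ 1.3465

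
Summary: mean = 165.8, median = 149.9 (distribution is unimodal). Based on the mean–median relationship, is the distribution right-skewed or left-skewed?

mean − median = 165.8 − 149.9 = 15.9
mean > median ⇒ the longer tail is on the right ⇒ right-skewed (positively skewed).

right-skewed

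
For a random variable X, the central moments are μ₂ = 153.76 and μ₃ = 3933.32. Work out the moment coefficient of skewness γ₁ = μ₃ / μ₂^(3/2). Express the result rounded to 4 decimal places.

σ = √μ₂ = √153.76 = 12.40000
σ³ = μ₂^(3/2) = 1906.62400
γ₁ = μ₃/σ³ = 3933.32 / 1906.62400 ≈ 2.0630

2.0630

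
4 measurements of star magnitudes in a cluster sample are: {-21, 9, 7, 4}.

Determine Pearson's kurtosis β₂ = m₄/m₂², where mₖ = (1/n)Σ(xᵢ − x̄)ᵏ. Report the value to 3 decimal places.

2.275

x̄ = -0.2500
Σ(xᵢ − x̄)² = 586.7500 ⇒ m₂ = 146.68750
Σ(xᵢ − x̄)⁴ = 195794.0781 ⇒ m₄ = 48948.51953
m₂² = 21517.22266
β₂ = m₄/m₂² = 48948.51953 / 21517.22266 ≈ 2.275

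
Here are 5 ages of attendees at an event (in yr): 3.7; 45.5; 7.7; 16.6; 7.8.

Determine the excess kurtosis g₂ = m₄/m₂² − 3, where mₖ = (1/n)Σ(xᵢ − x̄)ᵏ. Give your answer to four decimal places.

-0.1410

x̄ = 16.2600
Σ(xᵢ − x̄)² = 1157.6920 ⇒ m₂ = 231.53840
Σ(xᵢ − x̄)⁴ = 766364.4226 ⇒ m₄ = 153272.88451
m₂² = 53610.03067
g₂ = m₄/m₂² − 3 = 2.85903 − 3 ≈ -0.1410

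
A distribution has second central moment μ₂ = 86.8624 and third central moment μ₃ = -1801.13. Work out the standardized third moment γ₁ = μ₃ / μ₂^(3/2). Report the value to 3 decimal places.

σ = √μ₂ = √86.8624 = 9.32000
σ³ = μ₂^(3/2) = 809.55757
γ₁ = μ₃/σ³ = -1801.13 / 809.55757 ≈ -2.225

-2.225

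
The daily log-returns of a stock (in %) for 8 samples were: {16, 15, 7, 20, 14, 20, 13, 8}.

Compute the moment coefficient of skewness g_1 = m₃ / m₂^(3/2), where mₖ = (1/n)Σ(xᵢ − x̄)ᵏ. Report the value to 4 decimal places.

x̄ = (16 + 15 + 7 + 20 + 14 + 20 + 13 + 8) / 8 = 14.1250
deviations (xᵢ − x̄): 1.8750, 0.8750, -7.1250, 5.8750, -0.1250, 5.8750, -1.1250, -6.1250
Σ(xᵢ − x̄)² = 162.8750 ⇒ m₂ = 162.8750/8 = 20.35938
Σ(xᵢ − x̄)³ = -180.0938 ⇒ m₃ = -180.0938/8 = -22.51172
m₂^(3/2) = 20.35938^(1.5) = 91.86428
g_1 = m₃ / m₂^(3/2) = -22.51172 / 91.86428 ≈ -0.2451

-0.2451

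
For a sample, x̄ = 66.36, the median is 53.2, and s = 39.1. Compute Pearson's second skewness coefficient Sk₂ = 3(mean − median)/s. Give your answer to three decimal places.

Sk₂ = 3(66.36 − 53.2) / 39.1 = 3 × 13.1600 / 39.1
    = 39.4800 / 39.1 ≈ 1.010

1.010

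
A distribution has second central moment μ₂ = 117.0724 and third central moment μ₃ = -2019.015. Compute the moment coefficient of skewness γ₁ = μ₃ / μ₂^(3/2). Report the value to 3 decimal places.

-1.594

σ = √μ₂ = √117.0724 = 10.82000
σ³ = μ₂^(3/2) = 1266.72337
γ₁ = μ₃/σ³ = -2019.015 / 1266.72337 ≈ -1.594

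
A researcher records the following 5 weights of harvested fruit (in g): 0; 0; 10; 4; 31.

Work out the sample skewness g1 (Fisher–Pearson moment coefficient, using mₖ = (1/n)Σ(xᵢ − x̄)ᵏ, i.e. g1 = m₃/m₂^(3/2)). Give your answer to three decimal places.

1.164

x̄ = (0 + 0 + 10 + 4 + 31) / 5 = 9.0000
deviations (xᵢ − x̄): -9.0000, -9.0000, 1.0000, -5.0000, 22.0000
Σ(xᵢ − x̄)² = 672.0000 ⇒ m₂ = 672.0000/5 = 134.40000
Σ(xᵢ − x̄)³ = 9066.0000 ⇒ m₃ = 9066.0000/5 = 1813.20000
m₂^(3/2) = 134.40000^(1.5) = 1558.11283
g1 = m₃ / m₂^(3/2) = 1813.20000 / 1558.11283 ≈ 1.164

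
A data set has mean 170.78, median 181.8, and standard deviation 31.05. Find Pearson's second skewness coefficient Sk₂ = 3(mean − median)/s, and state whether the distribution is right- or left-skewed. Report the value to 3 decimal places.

-1.065, left-skewed

Sk₂ = 3(170.78 − 181.8) / 31.05 = 3 × -11.0200 / 31.05
    = -33.0600 / 31.05 ≈ -1.065
Sk₂ < 0 ⇒ mean < median ⇒ left-skewed (negative skew).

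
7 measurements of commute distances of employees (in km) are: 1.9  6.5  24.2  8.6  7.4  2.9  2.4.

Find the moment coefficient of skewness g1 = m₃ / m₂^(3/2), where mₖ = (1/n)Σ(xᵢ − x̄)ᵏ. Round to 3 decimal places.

x̄ = (1.9 + 6.5 + 24.2 + 8.6 + 7.4 + 2.9 + 2.4) / 7 = 7.7000
deviations (xᵢ − x̄): -5.8000, -1.2000, 16.5000, 0.9000, -0.3000, -4.8000, -5.3000
Σ(xᵢ − x̄)² = 359.3600 ⇒ m₂ = 359.3600/7 = 51.33714
Σ(xᵢ − x̄)³ = 4036.5180 ⇒ m₃ = 4036.5180/7 = 576.64543
m₂^(3/2) = 51.33714^(1.5) = 367.83033
g1 = m₃ / m₂^(3/2) = 576.64543 / 367.83033 ≈ 1.568

1.568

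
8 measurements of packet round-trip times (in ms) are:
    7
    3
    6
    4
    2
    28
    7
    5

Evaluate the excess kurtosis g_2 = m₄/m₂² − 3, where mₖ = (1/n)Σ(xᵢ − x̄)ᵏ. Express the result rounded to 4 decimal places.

x̄ = 7.7500
Σ(xᵢ − x̄)² = 491.5000 ⇒ m₂ = 61.43750
Σ(xᵢ − x̄)⁴ = 170018.4063 ⇒ m₄ = 21252.30078
m₂² = 3774.56641
g_2 = m₄/m₂² − 3 = 5.63040 − 3 ≈ 2.6304

2.6304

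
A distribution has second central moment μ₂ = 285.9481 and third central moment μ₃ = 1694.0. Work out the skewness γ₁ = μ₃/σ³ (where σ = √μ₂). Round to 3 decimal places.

σ = √μ₂ = √285.9481 = 16.91000
σ³ = μ₂^(3/2) = 4835.38237
γ₁ = μ₃/σ³ = 1694.0 / 4835.38237 ≈ 0.350

0.350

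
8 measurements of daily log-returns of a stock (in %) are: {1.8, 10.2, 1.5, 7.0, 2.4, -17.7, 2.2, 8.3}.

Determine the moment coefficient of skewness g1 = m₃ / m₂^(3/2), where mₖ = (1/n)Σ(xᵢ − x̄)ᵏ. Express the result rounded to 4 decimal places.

-1.5864

x̄ = (1.8 + 10.2 + 1.5 + 7.0 + 2.4 - 17.7 + 2.2 + 8.3) / 8 = 1.9625
deviations (xᵢ − x̄): -0.1625, 8.2375, -0.4625, 5.0375, 0.4375, -19.6625, 0.2375, 6.3375
Σ(xᵢ − x̄)² = 520.4987 ⇒ m₂ = 520.4987/8 = 65.06234
Σ(xᵢ − x̄)³ = -6660.4625 ⇒ m₃ = -6660.4625/8 = -832.55781
m₂^(3/2) = 65.06234^(1.5) = 524.80088
g1 = m₃ / m₂^(3/2) = -832.55781 / 524.80088 ≈ -1.5864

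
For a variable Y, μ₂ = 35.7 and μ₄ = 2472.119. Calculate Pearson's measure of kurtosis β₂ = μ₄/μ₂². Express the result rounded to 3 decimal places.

μ₂² = 35.7² = 1274.49000
μ₄/μ₂² = 2472.119 / 1274.49000 = 1.93969
β₂ ≈ 1.940

1.940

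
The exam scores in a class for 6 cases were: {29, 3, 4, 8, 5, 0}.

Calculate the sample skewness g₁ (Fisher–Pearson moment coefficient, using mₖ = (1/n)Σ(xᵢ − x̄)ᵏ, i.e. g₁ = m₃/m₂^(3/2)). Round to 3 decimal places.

x̄ = (29 + 3 + 4 + 8 + 5 + 0) / 6 = 8.1667
deviations (xᵢ − x̄): 20.8333, -5.1667, -4.1667, -0.1667, -3.1667, -8.1667
Σ(xᵢ − x̄)² = 554.8333 ⇒ m₂ = 554.8333/6 = 92.47222
Σ(xᵢ − x̄)³ = 8255.5556 ⇒ m₃ = 8255.5556/6 = 1375.92593
m₂^(3/2) = 92.47222^(1.5) = 889.23581
g₁ = m₃ / m₂^(3/2) = 1375.92593 / 889.23581 ≈ 1.547

1.547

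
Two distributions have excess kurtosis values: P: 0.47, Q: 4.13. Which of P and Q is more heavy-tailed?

Higher excess kurtosis ⇒ heavier tails relative to the normal distribution.
0.47 vs 4.13: the larger is 4.13, so Q has heavier tails.

Q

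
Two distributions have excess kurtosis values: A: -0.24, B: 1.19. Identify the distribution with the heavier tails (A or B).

B

Higher excess kurtosis ⇒ heavier tails relative to the normal distribution.
-0.24 vs 1.19: the larger is 1.19, so B has heavier tails. (B is leptokurtic — heavier-than-normal tails; the other is platykurtic.)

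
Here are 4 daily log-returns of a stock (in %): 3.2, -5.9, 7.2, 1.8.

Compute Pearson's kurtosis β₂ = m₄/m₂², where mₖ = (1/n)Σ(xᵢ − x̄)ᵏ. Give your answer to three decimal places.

x̄ = 1.5750
Σ(xᵢ − x̄)² = 90.2075 ⇒ m₂ = 22.55188
Σ(xᵢ − x̄)⁴ = 4130.1901 ⇒ m₄ = 1032.54752
m₂² = 508.58707
β₂ = m₄/m₂² = 1032.54752 / 508.58707 ≈ 2.030

2.030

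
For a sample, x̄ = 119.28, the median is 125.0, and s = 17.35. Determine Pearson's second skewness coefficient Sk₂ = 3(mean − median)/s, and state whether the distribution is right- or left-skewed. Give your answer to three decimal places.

-0.989, left-skewed

Sk₂ = 3(119.28 − 125.0) / 17.35 = 3 × -5.7200 / 17.35
    = -17.1600 / 17.35 ≈ -0.989
Sk₂ < 0 ⇒ mean < median ⇒ left-skewed (negative skew).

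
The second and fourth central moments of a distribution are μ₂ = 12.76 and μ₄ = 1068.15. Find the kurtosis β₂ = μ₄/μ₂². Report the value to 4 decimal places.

μ₂² = 12.76² = 162.81760
μ₄/μ₂² = 1068.15 / 162.81760 = 6.56041
β₂ ≈ 6.5604

6.5604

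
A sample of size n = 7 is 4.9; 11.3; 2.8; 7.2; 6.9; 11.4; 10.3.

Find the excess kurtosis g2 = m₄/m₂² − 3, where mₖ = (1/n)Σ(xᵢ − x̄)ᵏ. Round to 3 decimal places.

x̄ = 7.8286
Σ(xᵢ − x̄)² = 66.0343 ⇒ m₂ = 9.43347
Σ(xᵢ − x̄)⁴ = 1059.0870 ⇒ m₄ = 151.29815
m₂² = 88.99034
g2 = m₄/m₂² − 3 = 1.70016 − 3 ≈ -1.300

-1.300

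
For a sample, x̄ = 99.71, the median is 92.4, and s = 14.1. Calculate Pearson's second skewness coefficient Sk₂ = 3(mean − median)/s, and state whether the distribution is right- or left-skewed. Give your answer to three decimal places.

1.555, right-skewed

Sk₂ = 3(99.71 − 92.4) / 14.1 = 3 × 7.3100 / 14.1
    = 21.9300 / 14.1 ≈ 1.555
Sk₂ > 0 ⇒ mean > median ⇒ right-skewed (positive skew).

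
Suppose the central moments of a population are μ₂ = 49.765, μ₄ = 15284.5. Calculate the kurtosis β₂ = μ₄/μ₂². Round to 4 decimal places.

μ₂² = 49.765² = 2476.55523
μ₄/μ₂² = 15284.5 / 2476.55523 = 6.17168
β₂ ≈ 6.1717

6.1717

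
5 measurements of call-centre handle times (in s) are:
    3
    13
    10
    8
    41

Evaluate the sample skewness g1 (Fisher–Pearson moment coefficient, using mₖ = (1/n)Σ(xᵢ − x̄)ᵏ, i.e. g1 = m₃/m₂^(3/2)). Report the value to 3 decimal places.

x̄ = (3 + 13 + 10 + 8 + 41) / 5 = 15.0000
deviations (xᵢ − x̄): -12.0000, -2.0000, -5.0000, -7.0000, 26.0000
Σ(xᵢ − x̄)² = 898.0000 ⇒ m₂ = 898.0000/5 = 179.60000
Σ(xᵢ − x̄)³ = 15372.0000 ⇒ m₃ = 15372.0000/5 = 3074.40000
m₂^(3/2) = 179.60000^(1.5) = 2406.90804
g1 = m₃ / m₂^(3/2) = 3074.40000 / 2406.90804 ≈ 1.277

1.277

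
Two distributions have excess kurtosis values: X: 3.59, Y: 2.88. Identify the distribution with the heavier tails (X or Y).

X

Higher excess kurtosis ⇒ heavier tails relative to the normal distribution.
3.59 vs 2.88: the larger is 3.59, so X has heavier tails.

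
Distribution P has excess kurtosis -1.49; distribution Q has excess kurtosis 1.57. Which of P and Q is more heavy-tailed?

Higher excess kurtosis ⇒ heavier tails relative to the normal distribution.
-1.49 vs 1.57: the larger is 1.57, so Q has heavier tails. (Q is leptokurtic — heavier-than-normal tails; the other is platykurtic.)

Q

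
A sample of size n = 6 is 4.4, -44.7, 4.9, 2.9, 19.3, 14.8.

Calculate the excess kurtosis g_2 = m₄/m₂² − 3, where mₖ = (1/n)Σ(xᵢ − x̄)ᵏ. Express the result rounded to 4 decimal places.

0.6691

x̄ = 0.2667
Σ(xᵢ − x̄)² = 2640.9733 ⇒ m₂ = 440.16222
Σ(xᵢ − x̄)⁴ = 4265140.2160 ⇒ m₄ = 710856.70267
m₂² = 193742.78187
g_2 = m₄/m₂² − 3 = 3.66907 − 3 ≈ 0.6691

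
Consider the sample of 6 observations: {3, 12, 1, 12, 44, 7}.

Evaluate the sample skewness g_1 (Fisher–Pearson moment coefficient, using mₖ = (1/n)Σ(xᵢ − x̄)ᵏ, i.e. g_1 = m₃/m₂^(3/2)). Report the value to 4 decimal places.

1.4660

x̄ = (3 + 12 + 1 + 12 + 44 + 7) / 6 = 13.1667
deviations (xᵢ − x̄): -10.1667, -1.1667, -12.1667, -1.1667, 30.8333, -6.1667
Σ(xᵢ − x̄)² = 1242.8333 ⇒ m₂ = 1242.8333/6 = 207.13889
Σ(xᵢ − x̄)³ = 26223.5556 ⇒ m₃ = 26223.5556/6 = 4370.59259
m₂^(3/2) = 207.13889^(1.5) = 2981.20927
g_1 = m₃ / m₂^(3/2) = 4370.59259 / 2981.20927 ≈ 1.4660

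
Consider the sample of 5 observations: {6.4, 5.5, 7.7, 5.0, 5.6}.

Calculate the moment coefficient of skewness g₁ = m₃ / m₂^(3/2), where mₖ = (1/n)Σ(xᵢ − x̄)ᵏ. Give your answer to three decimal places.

x̄ = (6.4 + 5.5 + 7.7 + 5.0 + 5.6) / 5 = 6.0400
deviations (xᵢ − x̄): 0.3600, -0.5400, 1.6600, -1.0400, -0.4400
Σ(xᵢ − x̄)² = 4.4520 ⇒ m₂ = 4.4520/5 = 0.89040
Σ(xᵢ − x̄)³ = 3.2534 ⇒ m₃ = 3.2534/5 = 0.65069
m₂^(3/2) = 0.89040^(1.5) = 0.84019
g₁ = m₃ / m₂^(3/2) = 0.65069 / 0.84019 ≈ 0.774

0.774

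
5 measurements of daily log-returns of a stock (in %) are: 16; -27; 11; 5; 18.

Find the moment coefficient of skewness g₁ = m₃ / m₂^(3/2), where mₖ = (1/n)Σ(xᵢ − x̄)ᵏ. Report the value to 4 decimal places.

-1.2365

x̄ = (16 - 27 + 11 + 5 + 18) / 5 = 4.6000
deviations (xᵢ − x̄): 11.4000, -31.6000, 6.4000, 0.4000, 13.4000
Σ(xᵢ − x̄)² = 1349.2000 ⇒ m₂ = 1349.2000/5 = 269.84000
Σ(xᵢ − x̄)³ = -27404.6400 ⇒ m₃ = -27404.6400/5 = -5480.92800
m₂^(3/2) = 269.84000^(1.5) = 4432.60970
g₁ = m₃ / m₂^(3/2) = -5480.92800 / 4432.60970 ≈ -1.2365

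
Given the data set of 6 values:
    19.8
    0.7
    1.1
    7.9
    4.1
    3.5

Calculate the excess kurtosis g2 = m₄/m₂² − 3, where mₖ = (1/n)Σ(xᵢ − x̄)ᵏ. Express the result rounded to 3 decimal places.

0.304

x̄ = 6.1833
Σ(xᵢ − x̄)² = 255.8083 ⇒ m₂ = 42.63472
Σ(xᵢ − x̄)⁴ = 36029.3148 ⇒ m₄ = 6004.88580
m₂² = 1817.71954
g2 = m₄/m₂² − 3 = 3.30353 − 3 ≈ 0.304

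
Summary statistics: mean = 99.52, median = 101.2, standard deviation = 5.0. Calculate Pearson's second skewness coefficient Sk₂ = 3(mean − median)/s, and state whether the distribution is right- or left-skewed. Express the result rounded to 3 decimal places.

-1.008, left-skewed

Sk₂ = 3(99.52 − 101.2) / 5.0 = 3 × -1.6800 / 5.0
    = -5.0400 / 5.0 ≈ -1.008
Sk₂ < 0 ⇒ mean < median ⇒ left-skewed (negative skew).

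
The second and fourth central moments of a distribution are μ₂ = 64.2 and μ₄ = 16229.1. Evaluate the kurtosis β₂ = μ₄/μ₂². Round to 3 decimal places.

3.938

μ₂² = 64.2² = 4121.64000
μ₄/μ₂² = 16229.1 / 4121.64000 = 3.93753
β₂ ≈ 3.938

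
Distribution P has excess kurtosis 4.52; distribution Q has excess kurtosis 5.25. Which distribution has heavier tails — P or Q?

Q

Higher excess kurtosis ⇒ heavier tails relative to the normal distribution.
4.52 vs 5.25: the larger is 5.25, so Q has heavier tails.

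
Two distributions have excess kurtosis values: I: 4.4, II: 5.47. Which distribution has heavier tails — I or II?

Higher excess kurtosis ⇒ heavier tails relative to the normal distribution.
4.4 vs 5.47: the larger is 5.47, so II has heavier tails.

II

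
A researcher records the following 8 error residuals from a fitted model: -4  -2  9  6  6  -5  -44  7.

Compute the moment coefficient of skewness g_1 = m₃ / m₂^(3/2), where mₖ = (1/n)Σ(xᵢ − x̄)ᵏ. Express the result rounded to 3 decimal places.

x̄ = (-4 - 2 + 9 + 6 + 6 - 5 - 44 + 7) / 8 = -3.3750
deviations (xᵢ − x̄): -0.6250, 1.3750, 12.3750, 9.3750, 9.3750, -1.6250, -40.6250, 10.3750
Σ(xᵢ − x̄)² = 2091.8750 ⇒ m₂ = 2091.8750/8 = 261.48438
Σ(xᵢ − x̄)³ = -62389.2188 ⇒ m₃ = -62389.2188/8 = -7798.65234
m₂^(3/2) = 261.48438^(1.5) = 4228.32746
g_1 = m₃ / m₂^(3/2) = -7798.65234 / 4228.32746 ≈ -1.844

-1.844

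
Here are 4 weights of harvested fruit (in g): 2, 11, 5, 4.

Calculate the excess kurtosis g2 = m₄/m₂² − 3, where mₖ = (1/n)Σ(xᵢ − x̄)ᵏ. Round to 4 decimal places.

x̄ = 5.5000
Σ(xᵢ − x̄)² = 45.0000 ⇒ m₂ = 11.25000
Σ(xᵢ − x̄)⁴ = 1070.2500 ⇒ m₄ = 267.56250
m₂² = 126.56250
g2 = m₄/m₂² − 3 = 2.11407 − 3 ≈ -0.8859

-0.8859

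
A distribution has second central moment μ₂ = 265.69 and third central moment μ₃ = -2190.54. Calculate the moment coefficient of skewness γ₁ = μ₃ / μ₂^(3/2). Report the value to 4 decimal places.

σ = √μ₂ = √265.69 = 16.30000
σ³ = μ₂^(3/2) = 4330.74700
γ₁ = μ₃/σ³ = -2190.54 / 4330.74700 ≈ -0.5058

-0.5058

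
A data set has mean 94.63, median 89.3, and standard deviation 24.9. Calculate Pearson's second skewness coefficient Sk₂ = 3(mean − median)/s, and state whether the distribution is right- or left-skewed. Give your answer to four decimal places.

Sk₂ = 3(94.63 − 89.3) / 24.9 = 3 × 5.3300 / 24.9
    = 15.9900 / 24.9 ≈ 0.6422
Sk₂ > 0 ⇒ mean > median ⇒ right-skewed (positive skew).

0.6422, right-skewed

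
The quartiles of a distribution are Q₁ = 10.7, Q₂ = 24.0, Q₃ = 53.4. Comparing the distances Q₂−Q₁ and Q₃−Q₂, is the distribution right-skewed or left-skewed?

Q₂ − Q₁ = 13.3;  Q₃ − Q₂ = 29.4
Q₃ − Q₂ > Q₂ − Q₁ ⇒ the upper half is more spread out ⇒ right-skewed.

right-skewed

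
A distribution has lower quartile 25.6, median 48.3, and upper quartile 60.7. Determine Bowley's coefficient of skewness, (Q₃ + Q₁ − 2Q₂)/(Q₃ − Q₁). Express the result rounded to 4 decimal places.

-0.2934

numerator: Q₃ + Q₁ − 2Q₂ = 60.7 + 25.6 − 2×48.3 = -10.3000
denominator: Q₃ − Q₁ = 60.7 − 25.6 = 35.1000
Bowley skewness = -10.3000 / 35.1000 ≈ -0.2934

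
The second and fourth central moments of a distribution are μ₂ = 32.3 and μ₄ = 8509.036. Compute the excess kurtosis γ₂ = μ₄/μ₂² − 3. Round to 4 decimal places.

μ₂² = 32.3² = 1043.29000
μ₄/μ₂² = 8509.036 / 1043.29000 = 8.15596
γ₂ = 8.15596 − 3 ≈ 5.1560

5.1560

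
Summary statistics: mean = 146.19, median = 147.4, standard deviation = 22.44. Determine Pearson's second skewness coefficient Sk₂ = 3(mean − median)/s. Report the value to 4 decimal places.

Sk₂ = 3(146.19 − 147.4) / 22.44 = 3 × -1.2100 / 22.44
    = -3.6300 / 22.44 ≈ -0.1618

-0.1618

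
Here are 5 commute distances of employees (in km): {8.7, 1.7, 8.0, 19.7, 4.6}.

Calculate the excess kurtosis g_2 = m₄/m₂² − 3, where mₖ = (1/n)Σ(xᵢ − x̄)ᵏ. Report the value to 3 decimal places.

x̄ = 8.5400
Σ(xᵢ − x̄)² = 187.1720 ⇒ m₂ = 37.43440
Σ(xᵢ − x̄)⁴ = 17941.5667 ⇒ m₄ = 3588.31334
m₂² = 1401.33430
g_2 = m₄/m₂² − 3 = 2.56064 − 3 ≈ -0.439

-0.439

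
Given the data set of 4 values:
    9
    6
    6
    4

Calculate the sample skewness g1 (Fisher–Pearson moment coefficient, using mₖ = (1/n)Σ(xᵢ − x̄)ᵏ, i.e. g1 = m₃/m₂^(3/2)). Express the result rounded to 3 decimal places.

0.412

x̄ = (9 + 6 + 6 + 4) / 4 = 6.2500
deviations (xᵢ − x̄): 2.7500, -0.2500, -0.2500, -2.2500
Σ(xᵢ − x̄)² = 12.7500 ⇒ m₂ = 12.7500/4 = 3.18750
Σ(xᵢ − x̄)³ = 9.3750 ⇒ m₃ = 9.3750/4 = 2.34375
m₂^(3/2) = 3.18750^(1.5) = 5.69083
g1 = m₃ / m₂^(3/2) = 2.34375 / 5.69083 ≈ 0.412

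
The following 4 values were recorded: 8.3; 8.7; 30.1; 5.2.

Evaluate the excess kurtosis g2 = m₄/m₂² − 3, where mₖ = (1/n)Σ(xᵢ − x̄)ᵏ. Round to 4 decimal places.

x̄ = 13.0750
Σ(xᵢ − x̄)² = 393.8075 ⇒ m₂ = 98.45188
Σ(xᵢ − x̄)⁴ = 88745.5546 ⇒ m₄ = 22186.38865
m₂² = 9692.77169
g2 = m₄/m₂² − 3 = 2.28896 − 3 ≈ -0.7110

-0.7110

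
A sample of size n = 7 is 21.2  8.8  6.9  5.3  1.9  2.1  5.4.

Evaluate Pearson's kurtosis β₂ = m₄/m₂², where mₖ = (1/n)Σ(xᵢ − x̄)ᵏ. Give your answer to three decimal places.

3.982

x̄ = 7.3714
Σ(xᵢ − x̄)² = 259.3943 ⇒ m₂ = 37.05633
Σ(xᵢ − x̄)⁴ = 38274.7758 ⇒ m₄ = 5467.82512
m₂² = 1373.17134
β₂ = m₄/m₂² = 5467.82512 / 1373.17134 ≈ 3.982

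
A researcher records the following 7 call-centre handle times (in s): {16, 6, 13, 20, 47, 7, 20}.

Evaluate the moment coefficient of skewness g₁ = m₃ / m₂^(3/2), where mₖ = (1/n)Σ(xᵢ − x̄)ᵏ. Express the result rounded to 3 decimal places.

x̄ = (16 + 6 + 13 + 20 + 47 + 7 + 20) / 7 = 18.4286
deviations (xᵢ − x̄): -2.4286, -12.4286, -5.4286, 1.5714, 28.5714, -11.4286, 1.5714
Σ(xᵢ − x̄)² = 1141.7143 ⇒ m₂ = 1141.7143/7 = 163.10204
Σ(xᵢ − x̄)³ = 19744.5306 ⇒ m₃ = 19744.5306/7 = 2820.64723
m₂^(3/2) = 163.10204^(1.5) = 2082.99915
g₁ = m₃ / m₂^(3/2) = 2820.64723 / 2082.99915 ≈ 1.354

1.354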